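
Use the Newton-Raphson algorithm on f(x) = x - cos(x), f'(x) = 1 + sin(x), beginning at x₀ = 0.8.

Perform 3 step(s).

f(x) = x - cos(x)
f'(x) = 1 + sin(x)
x₀ = 0.8

Newton-Raphson formula: x_{n+1} = x_n - f(x_n)/f'(x_n)

Iteration 1:
  f(0.800000) = 0.103293
  f'(0.800000) = 1.717356
  x_1 = 0.800000 - 0.103293/1.717356 = 0.739853
Iteration 2:
  f(0.739853) = 0.001286
  f'(0.739853) = 1.674180
  x_2 = 0.739853 - 0.001286/1.674180 = 0.739085
Iteration 3:
  f(0.739085) = 0.000000
  f'(0.739085) = 1.673612
  x_3 = 0.739085 - 0.000000/1.673612 = 0.739085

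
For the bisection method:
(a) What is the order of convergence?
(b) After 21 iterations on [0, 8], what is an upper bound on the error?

(a) Bisection has linear (order 1) convergence; the error is halved each step.

(b) Error bound = (b-a)/2^n = (8 - 0)/2^{21}
    = 8/2^{21}

(a) 1 (linear); (b) error ≤ 3.81e-06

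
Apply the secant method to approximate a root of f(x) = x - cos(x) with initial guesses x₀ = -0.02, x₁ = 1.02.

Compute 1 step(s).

f(x) = x - cos(x)
x₀ = -0.02, x₁ = 1.02

Secant formula: x_{n+1} = x_n - f(x_n)(x_n - x_{n-1})/(f(x_n) - f(x_{n-1}))

Iteration 1:
  f(-0.020000) = -1.019800
  f(1.020000) = 0.496634
  x_2 = 1.020000 - 0.496634×(1.020000 - (-0.020000))/(0.496634 - (-1.019800))
       = 0.679399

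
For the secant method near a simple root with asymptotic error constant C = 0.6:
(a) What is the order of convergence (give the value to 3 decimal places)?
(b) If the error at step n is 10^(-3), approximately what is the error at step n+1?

(a) Secant method has superlinear convergence with order φ = (1+√5)/2 ≈ 1.618.
    This means |e_{n+1}| ≈ C|e_n|^1.618.

(b) With |e_n| = 10^(-3) and C = 0.6:
    |e_{n+1}| ≈ 0.6 × (10^(-3))^1.618 = 0.6 × 10^(-4.85)

(a) ≈ 1.618 (golden ratio); (b) |e_{n+1}| ≈ 8.396e-06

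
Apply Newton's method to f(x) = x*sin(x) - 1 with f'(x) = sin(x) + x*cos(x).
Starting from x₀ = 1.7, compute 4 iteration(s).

f(x) = x*sin(x) - 1
f'(x) = sin(x) + x*cos(x)
x₀ = 1.7

Newton-Raphson formula: x_{n+1} = x_n - f(x_n)/f'(x_n)

Iteration 1:
  f(1.700000) = 0.685830
  f'(1.700000) = 0.772629
  x_1 = 1.700000 - 0.685830/0.772629 = 0.812342
Iteration 2:
  f(0.812342) = -0.410320
  f'(0.812342) = 1.284629
  x_2 = 0.812342 - (-0.410320)/1.284629 = 1.131750
Iteration 3:
  f(1.131750) = 0.024412
  f'(1.131750) = 1.386238
  x_3 = 1.131750 - 0.024412/1.386238 = 1.114140
Iteration 4:
  f(1.114140) = -0.000024
  f'(1.114140) = 1.388811
  x_4 = 1.114140 - (-0.000024)/1.388811 = 1.114157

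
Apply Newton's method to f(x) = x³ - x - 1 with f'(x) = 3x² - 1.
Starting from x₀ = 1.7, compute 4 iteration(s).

f(x) = x³ - x - 1
f'(x) = 3x² - 1
x₀ = 1.7

Newton-Raphson formula: x_{n+1} = x_n - f(x_n)/f'(x_n)

Iteration 1:
  f(1.700000) = 2.213000
  f'(1.700000) = 7.670000
  x_1 = 1.700000 - 2.213000/7.670000 = 1.411473
Iteration 2:
  f(1.411473) = 0.400544
  f'(1.411473) = 4.976770
  x_2 = 1.411473 - 0.400544/4.976770 = 1.330991
Iteration 3:
  f(1.330991) = 0.026907
  f'(1.330991) = 4.314608
  x_3 = 1.330991 - 0.026907/4.314608 = 1.324754
Iteration 4:
  f(1.324754) = 0.000155
  f'(1.324754) = 4.264922
  x_4 = 1.324754 - 0.000155/4.264922 = 1.324718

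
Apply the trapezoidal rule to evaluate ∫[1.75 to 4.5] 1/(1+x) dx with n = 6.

f(x) = 1/(1+x)
a = 1.75, b = 4.5, n = 6
h = (b - a)/n = 0.458333

Trapezoidal rule: (h/2)[f(x₀) + 2f(x₁) + 2f(x₂) + ... + f(xₙ)]

x_0 = 1.7500, f(x_0) = 0.363636, coefficient = 1
x_1 = 2.2083, f(x_1) = 0.311688, coefficient = 2
x_2 = 2.6667, f(x_2) = 0.272727, coefficient = 2
x_3 = 3.1250, f(x_3) = 0.242424, coefficient = 2
x_4 = 3.5833, f(x_4) = 0.218182, coefficient = 2
x_5 = 4.0417, f(x_5) = 0.198347, coefficient = 2
x_6 = 4.5000, f(x_6) = 0.181818, coefficient = 1

I ≈ (0.458333/2) × 3.032192 = 0.694877
Exact value: 0.693147
Error: 0.001730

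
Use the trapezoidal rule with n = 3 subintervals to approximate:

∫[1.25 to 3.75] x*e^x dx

f(x) = x*e^x
a = 1.25, b = 3.75, n = 3
h = (b - a)/n = 0.833333

Trapezoidal rule: (h/2)[f(x₀) + 2f(x₁) + 2f(x₂) + ... + f(xₙ)]

x_0 = 1.2500, f(x_0) = 4.362929, coefficient = 1
x_1 = 2.0833, f(x_1) = 16.731656, coefficient = 2
x_2 = 2.9167, f(x_2) = 53.898793, coefficient = 2
x_3 = 3.7500, f(x_3) = 159.454058, coefficient = 1

I ≈ (0.833333/2) × 305.077884 = 127.115785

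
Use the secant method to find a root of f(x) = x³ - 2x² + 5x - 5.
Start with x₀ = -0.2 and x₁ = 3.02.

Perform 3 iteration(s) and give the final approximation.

f(x) = x³ - 2x² + 5x - 5
x₀ = -0.2, x₁ = 3.02

Secant formula: x_{n+1} = x_n - f(x_n)(x_n - x_{n-1})/(f(x_n) - f(x_{n-1}))

Iteration 1:
  f(-0.200000) = -6.088000
  f(3.020000) = 19.402808
  x_2 = 3.020000 - 19.402808×(3.020000 - (-0.200000))/(19.402808 - (-6.088000))
       = 0.569036
Iteration 2:
  f(3.020000) = 19.402808
  f(0.569036) = -2.618167
  x_3 = 0.569036 - (-2.618167)×(0.569036 - 3.020000)/(-2.618167 - 19.402808)
       = 0.860442
Iteration 3:
  f(0.569036) = -2.618167
  f(0.860442) = -1.541474
  x_4 = 0.860442 - (-1.541474)×(0.860442 - 0.569036)/(-1.541474 - (-2.618167))
       = 1.277640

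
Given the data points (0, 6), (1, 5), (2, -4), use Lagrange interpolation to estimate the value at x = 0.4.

Lagrange interpolation formula:
P(x) = Σ yᵢ × Lᵢ(x)
where Lᵢ(x) = Π_{j≠i} (x - xⱼ)/(xᵢ - xⱼ)

L_0(0.4) = (0.4 - 1)/(0 - 1) × (0.4 - 2)/(0 - 2) = 0.480000
L_1(0.4) = (0.4 - 0)/(1 - 0) × (0.4 - 2)/(1 - 2) = 0.640000
L_2(0.4) = (0.4 - 0)/(2 - 0) × (0.4 - 1)/(2 - 1) = -0.120000

P(0.4) = 6×L_0(0.4) + 5×L_1(0.4) + (-4)×L_2(0.4)
P(0.4) = 6.560000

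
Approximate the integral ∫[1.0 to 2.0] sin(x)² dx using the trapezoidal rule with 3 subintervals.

f(x) = sin(x)²
a = 1.0, b = 2.0, n = 3
h = (b - a)/n = 0.333333

Trapezoidal rule: (h/2)[f(x₀) + 2f(x₁) + 2f(x₂) + ... + f(xₙ)]

x_0 = 1.0000, f(x_0) = 0.708073, coefficient = 1
x_1 = 1.3333, f(x_1) = 0.944663, coefficient = 2
x_2 = 1.6667, f(x_2) = 0.990837, coefficient = 2
x_3 = 2.0000, f(x_3) = 0.826822, coefficient = 1

I ≈ (0.333333/2) × 5.405896 = 0.900983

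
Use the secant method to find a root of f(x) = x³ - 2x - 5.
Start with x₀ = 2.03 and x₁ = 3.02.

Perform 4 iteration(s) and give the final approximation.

f(x) = x³ - 2x - 5
x₀ = 2.03, x₁ = 3.02

Secant formula: x_{n+1} = x_n - f(x_n)(x_n - x_{n-1})/(f(x_n) - f(x_{n-1}))

Iteration 1:
  f(2.030000) = -0.694573
  f(3.020000) = 16.503608
  x_2 = 3.020000 - 16.503608×(3.020000 - 2.030000)/(16.503608 - (-0.694573))
       = 2.069983
Iteration 2:
  f(3.020000) = 16.503608
  f(2.069983) = -0.270446
  x_3 = 2.069983 - (-0.270446)×(2.069983 - 3.020000)/(-0.270446 - 16.503608)
       = 2.085300
Iteration 3:
  f(2.069983) = -0.270446
  f(2.085300) = -0.102727
  x_4 = 2.085300 - (-0.102727)×(2.085300 - 2.069983)/(-0.102727 - (-0.270446))
       = 2.094681
Iteration 4:
  f(2.085300) = -0.102727
  f(2.094681) = 0.001448
  x_5 = 2.094681 - 0.001448×(2.094681 - 2.085300)/(0.001448 - (-0.102727))
       = 2.094551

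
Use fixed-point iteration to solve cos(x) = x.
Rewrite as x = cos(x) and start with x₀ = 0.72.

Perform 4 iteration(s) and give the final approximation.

Equation: cos(x) = x
Fixed-point form: x = cos(x)
x₀ = 0.72

x_1 = g(0.720000) = 0.751806
x_2 = g(0.751806) = 0.730457
x_3 = g(0.730457) = 0.744870
x_4 = g(0.744870) = 0.735176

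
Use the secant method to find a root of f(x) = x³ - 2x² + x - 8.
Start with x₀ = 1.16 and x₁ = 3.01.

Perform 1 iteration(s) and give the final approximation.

f(x) = x³ - 2x² + x - 8
x₀ = 1.16, x₁ = 3.01

Secant formula: x_{n+1} = x_n - f(x_n)(x_n - x_{n-1})/(f(x_n) - f(x_{n-1}))

Iteration 1:
  f(1.160000) = -7.970304
  f(3.010000) = 4.160701
  x_2 = 3.010000 - 4.160701×(3.010000 - 1.160000)/(4.160701 - (-7.970304))
       = 2.375486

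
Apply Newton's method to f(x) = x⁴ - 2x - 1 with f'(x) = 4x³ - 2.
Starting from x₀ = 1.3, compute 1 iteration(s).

f(x) = x⁴ - 2x - 1
f'(x) = 4x³ - 2
x₀ = 1.3

Newton-Raphson formula: x_{n+1} = x_n - f(x_n)/f'(x_n)

Iteration 1:
  f(1.300000) = -0.743900
  f'(1.300000) = 6.788000
  x_1 = 1.300000 - (-0.743900)/6.788000 = 1.409590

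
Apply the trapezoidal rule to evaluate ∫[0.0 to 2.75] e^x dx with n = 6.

f(x) = e^x
a = 0.0, b = 2.75, n = 6
h = (b - a)/n = 0.458333

Trapezoidal rule: (h/2)[f(x₀) + 2f(x₁) + 2f(x₂) + ... + f(xₙ)]

x_0 = 0.0000, f(x_0) = 1.000000, coefficient = 1
x_1 = 0.4583, f(x_1) = 1.581436, coefficient = 2
x_2 = 0.9167, f(x_2) = 2.500940, coefficient = 2
x_3 = 1.3750, f(x_3) = 3.955077, coefficient = 2
x_4 = 1.8333, f(x_4) = 6.254701, coefficient = 2
x_5 = 2.2917, f(x_5) = 9.891410, coefficient = 2
x_6 = 2.7500, f(x_6) = 15.642632, coefficient = 1

I ≈ (0.458333/2) × 65.009759 = 14.898070
Exact value: 14.642632
Error: 0.255438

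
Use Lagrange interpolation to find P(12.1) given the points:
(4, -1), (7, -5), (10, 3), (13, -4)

Lagrange interpolation formula:
P(x) = Σ yᵢ × Lᵢ(x)
where Lᵢ(x) = Π_{j≠i} (x - xⱼ)/(xᵢ - xⱼ)

L_0(12.1) = (12.1 - 7)/(4 - 7) × (12.1 - 10)/(4 - 10) × (12.1 - 13)/(4 - 13) = 0.059500
L_1(12.1) = (12.1 - 4)/(7 - 4) × (12.1 - 10)/(7 - 10) × (12.1 - 13)/(7 - 13) = -0.283500
L_2(12.1) = (12.1 - 4)/(10 - 4) × (12.1 - 7)/(10 - 7) × (12.1 - 13)/(10 - 13) = 0.688500
L_3(12.1) = (12.1 - 4)/(13 - 4) × (12.1 - 7)/(13 - 7) × (12.1 - 10)/(13 - 10) = 0.535500

P(12.1) = (-1)×L_0(12.1) + (-5)×L_1(12.1) + 3×L_2(12.1) + (-4)×L_3(12.1)
P(12.1) = 1.281500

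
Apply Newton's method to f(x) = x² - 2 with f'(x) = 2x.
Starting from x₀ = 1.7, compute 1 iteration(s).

f(x) = x² - 2
f'(x) = 2x
x₀ = 1.7

Newton-Raphson formula: x_{n+1} = x_n - f(x_n)/f'(x_n)

Iteration 1:
  f(1.700000) = 0.890000
  f'(1.700000) = 3.400000
  x_1 = 1.700000 - 0.890000/3.400000 = 1.438235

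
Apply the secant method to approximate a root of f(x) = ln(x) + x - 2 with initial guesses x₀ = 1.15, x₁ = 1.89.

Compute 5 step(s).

f(x) = ln(x) + x - 2
x₀ = 1.15, x₁ = 1.89

Secant formula: x_{n+1} = x_n - f(x_n)(x_n - x_{n-1})/(f(x_n) - f(x_{n-1}))

Iteration 1:
  f(1.150000) = -0.710238
  f(1.890000) = 0.526577
  x_2 = 1.890000 - 0.526577×(1.890000 - 1.150000)/(0.526577 - (-0.710238))
       = 1.574943
Iteration 2:
  f(1.890000) = 0.526577
  f(1.574943) = 0.029163
  x_3 = 1.574943 - 0.029163×(1.574943 - 1.890000)/(0.029163 - 0.526577)
       = 1.556472
Iteration 3:
  f(1.574943) = 0.029163
  f(1.556472) = -0.001106
  x_4 = 1.556472 - (-0.001106)×(1.556472 - 1.574943)/(-0.001106 - 0.029163)
       = 1.557147
Iteration 4:
  f(1.556472) = -0.001106
  f(1.557147) = 0.000002
  x_5 = 1.557147 - 0.000002×(1.557147 - 1.556472)/(0.000002 - (-0.001106))
       = 1.557146
Iteration 5:
  f(1.557147) = 0.000002
  f(1.557146) = 0.000000
  x_6 = 1.557146 - 0.000000×(1.557146 - 1.557147)/(0.000000 - 0.000002)
       = 1.557146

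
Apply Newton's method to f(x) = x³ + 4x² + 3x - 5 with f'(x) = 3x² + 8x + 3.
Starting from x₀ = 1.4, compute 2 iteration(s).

f(x) = x³ + 4x² + 3x - 5
f'(x) = 3x² + 8x + 3
x₀ = 1.4

Newton-Raphson formula: x_{n+1} = x_n - f(x_n)/f'(x_n)

Iteration 1:
  f(1.400000) = 9.784000
  f'(1.400000) = 20.080000
  x_1 = 1.400000 - 9.784000/20.080000 = 0.912749
Iteration 2:
  f(0.912749) = 1.831111
  f'(0.912749) = 12.801324
  x_2 = 0.912749 - 1.831111/12.801324 = 0.769708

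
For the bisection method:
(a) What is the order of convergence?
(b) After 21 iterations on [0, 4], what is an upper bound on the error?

(a) Bisection has linear (order 1) convergence; the error is halved each step.

(b) Error bound = (b-a)/2^n = (4 - 0)/2^{21}
    = 4/2^{21}

(a) 1 (linear); (b) error ≤ 1.91e-06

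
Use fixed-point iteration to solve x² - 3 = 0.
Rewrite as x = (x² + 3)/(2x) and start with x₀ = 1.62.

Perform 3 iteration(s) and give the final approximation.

Equation: x² - 3 = 0
Fixed-point form: x = (x² + 3)/(2x)
x₀ = 1.62

x_1 = g(1.620000) = 1.735926
x_2 = g(1.735926) = 1.732055
x_3 = g(1.732055) = 1.732051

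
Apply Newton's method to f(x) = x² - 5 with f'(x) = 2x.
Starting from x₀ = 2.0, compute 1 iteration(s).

f(x) = x² - 5
f'(x) = 2x
x₀ = 2.0

Newton-Raphson formula: x_{n+1} = x_n - f(x_n)/f'(x_n)

Iteration 1:
  f(2.000000) = -1.000000
  f'(2.000000) = 4.000000
  x_1 = 2.000000 - (-1.000000)/4.000000 = 2.250000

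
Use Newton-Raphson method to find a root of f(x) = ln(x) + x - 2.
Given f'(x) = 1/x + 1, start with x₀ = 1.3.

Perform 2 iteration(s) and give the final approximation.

f(x) = ln(x) + x - 2
f'(x) = 1/x + 1
x₀ = 1.3

Newton-Raphson formula: x_{n+1} = x_n - f(x_n)/f'(x_n)

Iteration 1:
  f(1.300000) = -0.437636
  f'(1.300000) = 1.769231
  x_1 = 1.300000 - (-0.437636)/1.769231 = 1.547359
Iteration 2:
  f(1.547359) = -0.016091
  f'(1.547359) = 1.646262
  x_2 = 1.547359 - (-0.016091)/1.646262 = 1.557134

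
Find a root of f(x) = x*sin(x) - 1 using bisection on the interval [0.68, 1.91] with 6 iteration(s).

f(x) = x*sin(x) - 1
Initial interval: [0.68, 1.91]

Iteration 1:
  c_1 = (0.680000 + 1.910000)/2 = 1.295000
  f(c_1) = f(1.295000) = 0.246060
  f(a) × f(c) < 0, new interval: [0.680000, 1.295000]
Iteration 2:
  c_2 = (0.680000 + 1.295000)/2 = 0.987500
  f(c_2) = f(0.987500) = -0.175782
  f(a) × f(c) ≥ 0, new interval: [0.987500, 1.295000]
Iteration 3:
  c_3 = (0.987500 + 1.295000)/2 = 1.141250
  f(c_3) = f(1.141250) = 0.037573
  f(a) × f(c) < 0, new interval: [0.987500, 1.141250]
Iteration 4:
  c_4 = (0.987500 + 1.141250)/2 = 1.064375
  f(c_4) = f(1.064375) = -0.069219
  f(a) × f(c) ≥ 0, new interval: [1.064375, 1.141250]
Iteration 5:
  c_5 = (1.064375 + 1.141250)/2 = 1.102812
  f(c_5) = f(1.102812) = -0.015762
  f(a) × f(c) ≥ 0, new interval: [1.102812, 1.141250]
Iteration 6:
  c_6 = (1.102812 + 1.141250)/2 = 1.122031
  f(c_6) = f(1.122031) = 0.010932
  f(a) × f(c) < 0, new interval: [1.102812, 1.122031]

After 6 iteration(s), the approximation is c_6 = 1.122031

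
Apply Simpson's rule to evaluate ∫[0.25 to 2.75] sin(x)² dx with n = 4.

f(x) = sin(x)²
a = 0.25, b = 2.75, n = 4
h = (b - a)/n = 0.625000

Simpson's rule: (h/3)[f(x₀) + 4f(x₁) + 2f(x₂) + ... + f(xₙ)]

x_0 = 0.2500, f(x_0) = 0.061209, coefficient = 1
x_1 = 0.8750, f(x_1) = 0.589123, coefficient = 4
x_2 = 1.5000, f(x_2) = 0.994996, coefficient = 2
x_3 = 2.1250, f(x_3) = 0.723044, coefficient = 4
x_4 = 2.7500, f(x_4) = 0.145665, coefficient = 1

I ≈ (0.625000/3) × 7.445533 = 1.551153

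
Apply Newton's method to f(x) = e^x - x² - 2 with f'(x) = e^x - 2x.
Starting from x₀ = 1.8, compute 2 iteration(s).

f(x) = e^x - x² - 2
f'(x) = e^x - 2x
x₀ = 1.8

Newton-Raphson formula: x_{n+1} = x_n - f(x_n)/f'(x_n)

Iteration 1:
  f(1.800000) = 0.809647
  f'(1.800000) = 2.449647
  x_1 = 1.800000 - 0.809647/2.449647 = 1.469484
Iteration 2:
  f(1.469484) = 0.187608
  f'(1.469484) = 1.408024
  x_2 = 1.469484 - 0.187608/1.408024 = 1.336242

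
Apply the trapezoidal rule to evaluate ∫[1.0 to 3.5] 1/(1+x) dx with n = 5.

f(x) = 1/(1+x)
a = 1.0, b = 3.5, n = 5
h = (b - a)/n = 0.500000

Trapezoidal rule: (h/2)[f(x₀) + 2f(x₁) + 2f(x₂) + ... + f(xₙ)]

x_0 = 1.0000, f(x_0) = 0.500000, coefficient = 1
x_1 = 1.5000, f(x_1) = 0.400000, coefficient = 2
x_2 = 2.0000, f(x_2) = 0.333333, coefficient = 2
x_3 = 2.5000, f(x_3) = 0.285714, coefficient = 2
x_4 = 3.0000, f(x_4) = 0.250000, coefficient = 2
x_5 = 3.5000, f(x_5) = 0.222222, coefficient = 1

I ≈ (0.500000/2) × 3.260317 = 0.815079
Exact value: 0.810930
Error: 0.004149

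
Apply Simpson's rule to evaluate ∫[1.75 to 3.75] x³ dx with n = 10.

f(x) = x³
a = 1.75, b = 3.75, n = 10
h = (b - a)/n = 0.200000

Simpson's rule: (h/3)[f(x₀) + 4f(x₁) + 2f(x₂) + ... + f(xₙ)]

x_0 = 1.7500, f(x_0) = 5.359375, coefficient = 1
x_1 = 1.9500, f(x_1) = 7.414875, coefficient = 4
x_2 = 2.1500, f(x_2) = 9.938375, coefficient = 2
x_3 = 2.3500, f(x_3) = 12.977875, coefficient = 4
x_4 = 2.5500, f(x_4) = 16.581375, coefficient = 2
x_5 = 2.7500, f(x_5) = 20.796875, coefficient = 4
x_6 = 2.9500, f(x_6) = 25.672375, coefficient = 2
x_7 = 3.1500, f(x_7) = 31.255875, coefficient = 4
x_8 = 3.3500, f(x_8) = 37.595375, coefficient = 2
x_9 = 3.5500, f(x_9) = 44.738875, coefficient = 4
x_10 = 3.7500, f(x_10) = 52.734375, coefficient = 1

I ≈ (0.200000/3) × 706.406250 = 47.093750
Exact value: 47.093750
Error: 0.000000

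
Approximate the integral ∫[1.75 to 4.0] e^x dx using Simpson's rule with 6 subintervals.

f(x) = e^x
a = 1.75, b = 4.0, n = 6
h = (b - a)/n = 0.375000

Simpson's rule: (h/3)[f(x₀) + 4f(x₁) + 2f(x₂) + ... + f(xₙ)]

x_0 = 1.7500, f(x_0) = 5.754603, coefficient = 1
x_1 = 2.1250, f(x_1) = 8.372897, coefficient = 4
x_2 = 2.5000, f(x_2) = 12.182494, coefficient = 2
x_3 = 2.8750, f(x_3) = 17.725424, coefficient = 4
x_4 = 3.2500, f(x_4) = 25.790340, coefficient = 2
x_5 = 3.6250, f(x_5) = 37.524723, coefficient = 4
x_6 = 4.0000, f(x_6) = 54.598150, coefficient = 1

I ≈ (0.375000/3) × 390.790600 = 48.848825
Exact value: 48.843547
Error: 0.005278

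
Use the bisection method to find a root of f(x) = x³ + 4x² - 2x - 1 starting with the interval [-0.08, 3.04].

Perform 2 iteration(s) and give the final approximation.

f(x) = x³ + 4x² - 2x - 1
Initial interval: [-0.08, 3.04]

Iteration 1:
  c_1 = (-0.080000 + 3.040000)/2 = 1.480000
  f(c_1) = f(1.480000) = 8.043392
  f(a) × f(c) < 0, new interval: [-0.080000, 1.480000]
Iteration 2:
  c_2 = (-0.080000 + 1.480000)/2 = 0.700000
  f(c_2) = f(0.700000) = -0.097000
  f(a) × f(c) ≥ 0, new interval: [0.700000, 1.480000]

After 2 iteration(s), the approximation is c_2 = 0.700000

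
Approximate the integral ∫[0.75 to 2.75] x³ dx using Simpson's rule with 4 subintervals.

f(x) = x³
a = 0.75, b = 2.75, n = 4
h = (b - a)/n = 0.500000

Simpson's rule: (h/3)[f(x₀) + 4f(x₁) + 2f(x₂) + ... + f(xₙ)]

x_0 = 0.7500, f(x_0) = 0.421875, coefficient = 1
x_1 = 1.2500, f(x_1) = 1.953125, coefficient = 4
x_2 = 1.7500, f(x_2) = 5.359375, coefficient = 2
x_3 = 2.2500, f(x_3) = 11.390625, coefficient = 4
x_4 = 2.7500, f(x_4) = 20.796875, coefficient = 1

I ≈ (0.500000/3) × 85.312500 = 14.218750
Exact value: 14.218750
Error: 0.000000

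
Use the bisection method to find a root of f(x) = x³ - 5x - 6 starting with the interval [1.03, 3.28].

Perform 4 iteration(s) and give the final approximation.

f(x) = x³ - 5x - 6
Initial interval: [1.03, 3.28]

Iteration 1:
  c_1 = (1.030000 + 3.280000)/2 = 2.155000
  f(c_1) = f(2.155000) = -6.767126
  f(a) × f(c) ≥ 0, new interval: [2.155000, 3.280000]
Iteration 2:
  c_2 = (2.155000 + 3.280000)/2 = 2.717500
  f(c_2) = f(2.717500) = 0.480711
  f(a) × f(c) < 0, new interval: [2.155000, 2.717500]
Iteration 3:
  c_3 = (2.155000 + 2.717500)/2 = 2.436250
  f(c_3) = f(2.436250) = -3.721341
  f(a) × f(c) ≥ 0, new interval: [2.436250, 2.717500]
Iteration 4:
  c_4 = (2.436250 + 2.717500)/2 = 2.576875
  f(c_4) = f(2.576875) = -1.773191
  f(a) × f(c) ≥ 0, new interval: [2.576875, 2.717500]

After 4 iteration(s), the approximation is c_4 = 2.576875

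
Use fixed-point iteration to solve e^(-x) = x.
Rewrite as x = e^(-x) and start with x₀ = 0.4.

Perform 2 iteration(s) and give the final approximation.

Equation: e^(-x) = x
Fixed-point form: x = e^(-x)
x₀ = 0.4

x_1 = g(0.400000) = 0.670320
x_2 = g(0.670320) = 0.511545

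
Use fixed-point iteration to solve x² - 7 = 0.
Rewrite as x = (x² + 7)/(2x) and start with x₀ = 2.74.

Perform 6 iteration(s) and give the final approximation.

Equation: x² - 7 = 0
Fixed-point form: x = (x² + 7)/(2x)
x₀ = 2.74

x_1 = g(2.740000) = 2.647372
x_2 = g(2.647372) = 2.645752
x_3 = g(2.645752) = 2.645751
x_4 = g(2.645751) = 2.645751
x_5 = g(2.645751) = 2.645751
x_6 = g(2.645751) = 2.645751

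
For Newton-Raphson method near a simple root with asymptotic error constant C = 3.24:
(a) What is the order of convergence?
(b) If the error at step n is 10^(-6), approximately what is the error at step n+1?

(a) Newton-Raphson has quadratic (order 2) convergence near simple roots.
    This means |e_{n+1}| ≈ C|e_n|².

(b) With |e_n| = 10^(-6) and C = 3.24:
    |e_{n+1}| ≈ 3.24 × (10^(-6))² = 3.24 × 10^(-12)

(a) 2 (quadratic); (b) |e_{n+1}| ≈ 3.240e-12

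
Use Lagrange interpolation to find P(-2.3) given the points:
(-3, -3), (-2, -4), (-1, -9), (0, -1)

Lagrange interpolation formula:
P(x) = Σ yᵢ × Lᵢ(x)
where Lᵢ(x) = Π_{j≠i} (x - xⱼ)/(xᵢ - xⱼ)

L_0(-2.3) = (-2.3 - (-2))/(-3 - (-2)) × (-2.3 - (-1))/(-3 - (-1)) × (-2.3 - 0)/(-3 - 0) = 0.149500
L_1(-2.3) = (-2.3 - (-3))/(-2 - (-3)) × (-2.3 - (-1))/(-2 - (-1)) × (-2.3 - 0)/(-2 - 0) = 1.046500
L_2(-2.3) = (-2.3 - (-3))/(-1 - (-3)) × (-2.3 - (-2))/(-1 - (-2)) × (-2.3 - 0)/(-1 - 0) = -0.241500
L_3(-2.3) = (-2.3 - (-3))/(0 - (-3)) × (-2.3 - (-2))/(0 - (-2)) × (-2.3 - (-1))/(0 - (-1)) = 0.045500

P(-2.3) = (-3)×L_0(-2.3) + (-4)×L_1(-2.3) + (-9)×L_2(-2.3) + (-1)×L_3(-2.3)
P(-2.3) = -2.506500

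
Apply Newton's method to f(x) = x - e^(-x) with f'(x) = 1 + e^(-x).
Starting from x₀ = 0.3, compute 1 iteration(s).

f(x) = x - e^(-x)
f'(x) = 1 + e^(-x)
x₀ = 0.3

Newton-Raphson formula: x_{n+1} = x_n - f(x_n)/f'(x_n)

Iteration 1:
  f(0.300000) = -0.440818
  f'(0.300000) = 1.740818
  x_1 = 0.300000 - (-0.440818)/1.740818 = 0.553225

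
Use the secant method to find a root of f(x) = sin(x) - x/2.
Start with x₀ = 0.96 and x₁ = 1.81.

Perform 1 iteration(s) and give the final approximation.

f(x) = sin(x) - x/2
x₀ = 0.96, x₁ = 1.81

Secant formula: x_{n+1} = x_n - f(x_n)(x_n - x_{n-1})/(f(x_n) - f(x_{n-1}))

Iteration 1:
  f(0.960000) = 0.339192
  f(1.810000) = 0.066527
  x_2 = 1.810000 - 0.066527×(1.810000 - 0.960000)/(0.066527 - 0.339192)
       = 2.017390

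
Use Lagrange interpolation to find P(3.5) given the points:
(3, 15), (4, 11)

Lagrange interpolation formula:
P(x) = Σ yᵢ × Lᵢ(x)
where Lᵢ(x) = Π_{j≠i} (x - xⱼ)/(xᵢ - xⱼ)

L_0(3.5) = (3.5 - 4)/(3 - 4) = 0.500000
L_1(3.5) = (3.5 - 3)/(4 - 3) = 0.500000

P(3.5) = 15×L_0(3.5) + 11×L_1(3.5)
P(3.5) = 13.000000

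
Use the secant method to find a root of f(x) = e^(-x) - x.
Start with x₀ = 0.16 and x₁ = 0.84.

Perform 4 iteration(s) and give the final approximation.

f(x) = e^(-x) - x
x₀ = 0.16, x₁ = 0.84

Secant formula: x_{n+1} = x_n - f(x_n)(x_n - x_{n-1})/(f(x_n) - f(x_{n-1}))

Iteration 1:
  f(0.160000) = 0.692144
  f(0.840000) = -0.408289
  x_2 = 0.840000 - (-0.408289)×(0.840000 - 0.160000)/(-0.408289 - 0.692144)
       = 0.587702
Iteration 2:
  f(0.840000) = -0.408289
  f(0.587702) = -0.032100
  x_3 = 0.587702 - (-0.032100)×(0.587702 - 0.840000)/(-0.032100 - (-0.408289))
       = 0.566174
Iteration 3:
  f(0.587702) = -0.032100
  f(0.566174) = 0.001519
  x_4 = 0.566174 - 0.001519×(0.566174 - 0.587702)/(0.001519 - (-0.032100))
       = 0.567147
Iteration 4:
  f(0.566174) = 0.001519
  f(0.567147) = -0.000006
  x_5 = 0.567147 - (-0.000006)×(0.567147 - 0.566174)/(-0.000006 - 0.001519)
       = 0.567143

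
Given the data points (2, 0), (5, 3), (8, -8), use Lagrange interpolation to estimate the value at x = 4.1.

Lagrange interpolation formula:
P(x) = Σ yᵢ × Lᵢ(x)
where Lᵢ(x) = Π_{j≠i} (x - xⱼ)/(xᵢ - xⱼ)

L_0(4.1) = (4.1 - 5)/(2 - 5) × (4.1 - 8)/(2 - 8) = 0.195000
L_1(4.1) = (4.1 - 2)/(5 - 2) × (4.1 - 8)/(5 - 8) = 0.910000
L_2(4.1) = (4.1 - 2)/(8 - 2) × (4.1 - 5)/(8 - 5) = -0.105000

P(4.1) = 0×L_0(4.1) + 3×L_1(4.1) + (-8)×L_2(4.1)
P(4.1) = 3.570000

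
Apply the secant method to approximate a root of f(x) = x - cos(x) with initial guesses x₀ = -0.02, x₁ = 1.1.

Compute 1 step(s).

f(x) = x - cos(x)
x₀ = -0.02, x₁ = 1.1

Secant formula: x_{n+1} = x_n - f(x_n)(x_n - x_{n-1})/(f(x_n) - f(x_{n-1}))

Iteration 1:
  f(-0.020000) = -1.019800
  f(1.100000) = 0.646404
  x_2 = 1.100000 - 0.646404×(1.100000 - (-0.020000))/(0.646404 - (-1.019800))
       = 0.665496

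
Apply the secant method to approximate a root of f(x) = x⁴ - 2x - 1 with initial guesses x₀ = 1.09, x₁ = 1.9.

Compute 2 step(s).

f(x) = x⁴ - 2x - 1
x₀ = 1.09, x₁ = 1.9

Secant formula: x_{n+1} = x_n - f(x_n)(x_n - x_{n-1})/(f(x_n) - f(x_{n-1}))

Iteration 1:
  f(1.090000) = -1.768418
  f(1.900000) = 8.232100
  x_2 = 1.900000 - 8.232100×(1.900000 - 1.090000)/(8.232100 - (-1.768418))
       = 1.233234
Iteration 2:
  f(1.900000) = 8.232100
  f(1.233234) = -1.153432
  x_3 = 1.233234 - (-1.153432)×(1.233234 - 1.900000)/(-1.153432 - 8.232100)
       = 1.315176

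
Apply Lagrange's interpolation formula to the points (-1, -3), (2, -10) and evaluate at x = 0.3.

Lagrange interpolation formula:
P(x) = Σ yᵢ × Lᵢ(x)
where Lᵢ(x) = Π_{j≠i} (x - xⱼ)/(xᵢ - xⱼ)

L_0(0.3) = (0.3 - 2)/(-1 - 2) = 0.566667
L_1(0.3) = (0.3 - (-1))/(2 - (-1)) = 0.433333

P(0.3) = (-3)×L_0(0.3) + (-10)×L_1(0.3)
P(0.3) = -6.033333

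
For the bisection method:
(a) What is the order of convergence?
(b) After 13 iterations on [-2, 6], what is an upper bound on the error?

(a) Bisection has linear (order 1) convergence; the error is halved each step.

(b) Error bound = (b-a)/2^n = (6 - (-2))/2^{13}
    = 8/2^{13}

(a) 1 (linear); (b) error ≤ 9.77e-04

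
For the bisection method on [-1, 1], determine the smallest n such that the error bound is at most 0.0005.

We need (b-a)/2^n ≤ 0.0005
(1 - (-1))/2^n ≤ 0.0005
2/2^n ≤ 0.0005
2^n ≥ 4000
n ≥ log₂(4000) = 11.97
n ≥ 12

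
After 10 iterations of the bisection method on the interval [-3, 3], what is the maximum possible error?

Bisection error bound: |error| ≤ (b-a)/2^n
|error| ≤ (3 - (-3))/2^10 = 6/2^10
|error| ≤ 0.0058593750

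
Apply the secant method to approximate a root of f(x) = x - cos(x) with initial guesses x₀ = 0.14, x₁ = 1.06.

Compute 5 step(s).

f(x) = x - cos(x)
x₀ = 0.14, x₁ = 1.06

Secant formula: x_{n+1} = x_n - f(x_n)(x_n - x_{n-1})/(f(x_n) - f(x_{n-1}))

Iteration 1:
  f(0.140000) = -0.850216
  f(1.060000) = 0.571128
  x_2 = 1.060000 - 0.571128×(1.060000 - 0.140000)/(0.571128 - (-0.850216))
       = 0.690323
Iteration 2:
  f(1.060000) = 0.571128
  f(0.690323) = -0.080717
  x_3 = 0.690323 - (-0.080717)×(0.690323 - 1.060000)/(-0.080717 - 0.571128)
       = 0.736100
Iteration 3:
  f(0.690323) = -0.080717
  f(0.736100) = -0.004993
  x_4 = 0.736100 - (-0.004993)×(0.736100 - 0.690323)/(-0.004993 - (-0.080717))
       = 0.739118
Iteration 4:
  f(0.736100) = -0.004993
  f(0.739118) = 0.000055
  x_5 = 0.739118 - 0.000055×(0.739118 - 0.736100)/(0.000055 - (-0.004993))
       = 0.739085
Iteration 5:
  f(0.739118) = 0.000055
  f(0.739085) = 0.000000
  x_6 = 0.739085 - 0.000000×(0.739085 - 0.739118)/(0.000000 - 0.000055)
       = 0.739085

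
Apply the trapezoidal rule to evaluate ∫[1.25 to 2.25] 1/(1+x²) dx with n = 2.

f(x) = 1/(1+x²)
a = 1.25, b = 2.25, n = 2
h = (b - a)/n = 0.500000

Trapezoidal rule: (h/2)[f(x₀) + 2f(x₁) + 2f(x₂) + ... + f(xₙ)]

x_0 = 1.2500, f(x_0) = 0.390244, coefficient = 1
x_1 = 1.7500, f(x_1) = 0.246154, coefficient = 2
x_2 = 2.2500, f(x_2) = 0.164948, coefficient = 1

I ≈ (0.500000/2) × 1.047500 = 0.261875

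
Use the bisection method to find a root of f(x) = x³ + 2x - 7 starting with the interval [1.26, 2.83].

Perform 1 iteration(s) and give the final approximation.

f(x) = x³ + 2x - 7
Initial interval: [1.26, 2.83]

Iteration 1:
  c_1 = (1.260000 + 2.830000)/2 = 2.045000
  f(c_1) = f(2.045000) = 5.642241
  f(a) × f(c) < 0, new interval: [1.260000, 2.045000]

After 1 iteration(s), the approximation is c_1 = 2.045000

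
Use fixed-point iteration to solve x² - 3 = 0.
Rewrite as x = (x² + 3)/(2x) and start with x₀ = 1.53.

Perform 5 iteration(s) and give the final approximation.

Equation: x² - 3 = 0
Fixed-point form: x = (x² + 3)/(2x)
x₀ = 1.53

x_1 = g(1.530000) = 1.745392
x_2 = g(1.745392) = 1.732102
x_3 = g(1.732102) = 1.732051
x_4 = g(1.732051) = 1.732051
x_5 = g(1.732051) = 1.732051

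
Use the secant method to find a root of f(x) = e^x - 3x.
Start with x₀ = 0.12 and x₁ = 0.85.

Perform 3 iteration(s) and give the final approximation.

f(x) = e^x - 3x
x₀ = 0.12, x₁ = 0.85

Secant formula: x_{n+1} = x_n - f(x_n)(x_n - x_{n-1})/(f(x_n) - f(x_{n-1}))

Iteration 1:
  f(0.120000) = 0.767497
  f(0.850000) = -0.210353
  x_2 = 0.850000 - (-0.210353)×(0.850000 - 0.120000)/(-0.210353 - 0.767497)
       = 0.692964
Iteration 2:
  f(0.850000) = -0.210353
  f(0.692964) = -0.079258
  x_3 = 0.692964 - (-0.079258)×(0.692964 - 0.850000)/(-0.079258 - (-0.210353))
       = 0.598022
Iteration 3:
  f(0.692964) = -0.079258
  f(0.598022) = 0.024452
  x_4 = 0.598022 - 0.024452×(0.598022 - 0.692964)/(0.024452 - (-0.079258))
       = 0.620407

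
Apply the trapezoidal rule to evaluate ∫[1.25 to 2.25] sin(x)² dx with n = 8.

f(x) = sin(x)²
a = 1.25, b = 2.25, n = 8
h = (b - a)/n = 0.125000

Trapezoidal rule: (h/2)[f(x₀) + 2f(x₁) + 2f(x₂) + ... + f(xₙ)]

x_0 = 1.2500, f(x_0) = 0.900572, coefficient = 1
x_1 = 1.3750, f(x_1) = 0.962151, coefficient = 2
x_2 = 1.5000, f(x_2) = 0.994996, coefficient = 2
x_3 = 1.6250, f(x_3) = 0.997065, coefficient = 2
x_4 = 1.7500, f(x_4) = 0.968228, coefficient = 2
x_5 = 1.8750, f(x_5) = 0.910280, coefficient = 2
x_6 = 2.0000, f(x_6) = 0.826822, coefficient = 2
x_7 = 2.1250, f(x_7) = 0.723044, coefficient = 2
x_8 = 2.2500, f(x_8) = 0.605398, coefficient = 1

I ≈ (0.125000/2) × 14.271141 = 0.891946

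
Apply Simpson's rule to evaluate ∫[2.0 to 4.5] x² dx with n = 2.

f(x) = x²
a = 2.0, b = 4.5, n = 2
h = (b - a)/n = 1.250000

Simpson's rule: (h/3)[f(x₀) + 4f(x₁) + 2f(x₂) + ... + f(xₙ)]

x_0 = 2.0000, f(x_0) = 4.000000, coefficient = 1
x_1 = 3.2500, f(x_1) = 10.562500, coefficient = 4
x_2 = 4.5000, f(x_2) = 20.250000, coefficient = 1

I ≈ (1.250000/3) × 66.500000 = 27.708333
Exact value: 27.708333
Error: 0.000000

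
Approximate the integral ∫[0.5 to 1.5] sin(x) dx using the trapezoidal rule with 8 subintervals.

f(x) = sin(x)
a = 0.5, b = 1.5, n = 8
h = (b - a)/n = 0.125000

Trapezoidal rule: (h/2)[f(x₀) + 2f(x₁) + 2f(x₂) + ... + f(xₙ)]

x_0 = 0.5000, f(x_0) = 0.479426, coefficient = 1
x_1 = 0.6250, f(x_1) = 0.585097, coefficient = 2
x_2 = 0.7500, f(x_2) = 0.681639, coefficient = 2
x_3 = 0.8750, f(x_3) = 0.767544, coefficient = 2
x_4 = 1.0000, f(x_4) = 0.841471, coefficient = 2
x_5 = 1.1250, f(x_5) = 0.902268, coefficient = 2
x_6 = 1.2500, f(x_6) = 0.948985, coefficient = 2
x_7 = 1.3750, f(x_7) = 0.980893, coefficient = 2
x_8 = 1.5000, f(x_8) = 0.997495, coefficient = 1

I ≈ (0.125000/2) × 12.892712 = 0.805795
Exact value: 0.806845
Error: 0.001051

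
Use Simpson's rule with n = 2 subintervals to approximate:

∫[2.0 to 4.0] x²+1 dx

f(x) = x²+1
a = 2.0, b = 4.0, n = 2
h = (b - a)/n = 1.000000

Simpson's rule: (h/3)[f(x₀) + 4f(x₁) + 2f(x₂) + ... + f(xₙ)]

x_0 = 2.0000, f(x_0) = 5.000000, coefficient = 1
x_1 = 3.0000, f(x_1) = 10.000000, coefficient = 4
x_2 = 4.0000, f(x_2) = 17.000000, coefficient = 1

I ≈ (1.000000/3) × 62.000000 = 20.666667
Exact value: 20.666667
Error: 0.000000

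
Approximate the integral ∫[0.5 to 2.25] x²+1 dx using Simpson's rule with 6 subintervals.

f(x) = x²+1
a = 0.5, b = 2.25, n = 6
h = (b - a)/n = 0.291667

Simpson's rule: (h/3)[f(x₀) + 4f(x₁) + 2f(x₂) + ... + f(xₙ)]

x_0 = 0.5000, f(x_0) = 1.250000, coefficient = 1
x_1 = 0.7917, f(x_1) = 1.626736, coefficient = 4
x_2 = 1.0833, f(x_2) = 2.173611, coefficient = 2
x_3 = 1.3750, f(x_3) = 2.890625, coefficient = 4
x_4 = 1.6667, f(x_4) = 3.777778, coefficient = 2
x_5 = 1.9583, f(x_5) = 4.835069, coefficient = 4
x_6 = 2.2500, f(x_6) = 6.062500, coefficient = 1

I ≈ (0.291667/3) × 56.625000 = 5.505208
Exact value: 5.505208
Error: 0.000000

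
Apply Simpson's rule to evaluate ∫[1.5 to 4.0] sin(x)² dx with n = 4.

f(x) = sin(x)²
a = 1.5, b = 4.0, n = 4
h = (b - a)/n = 0.625000

Simpson's rule: (h/3)[f(x₀) + 4f(x₁) + 2f(x₂) + ... + f(xₙ)]

x_0 = 1.5000, f(x_0) = 0.994996, coefficient = 1
x_1 = 2.1250, f(x_1) = 0.723044, coefficient = 4
x_2 = 2.7500, f(x_2) = 0.145665, coefficient = 2
x_3 = 3.3750, f(x_3) = 0.053497, coefficient = 4
x_4 = 4.0000, f(x_4) = 0.572750, coefficient = 1

I ≈ (0.625000/3) × 4.965239 = 1.034425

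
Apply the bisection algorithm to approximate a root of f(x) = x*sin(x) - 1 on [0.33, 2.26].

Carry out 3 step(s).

f(x) = x*sin(x) - 1
Initial interval: [0.33, 2.26]

Iteration 1:
  c_1 = (0.330000 + 2.260000)/2 = 1.295000
  f(c_1) = f(1.295000) = 0.246060
  f(a) × f(c) < 0, new interval: [0.330000, 1.295000]
Iteration 2:
  c_2 = (0.330000 + 1.295000)/2 = 0.812500
  f(c_2) = f(0.812500) = -0.410118
  f(a) × f(c) ≥ 0, new interval: [0.812500, 1.295000]
Iteration 3:
  c_3 = (0.812500 + 1.295000)/2 = 1.053750
  f(c_3) = f(1.053750) = -0.083993
  f(a) × f(c) ≥ 0, new interval: [1.053750, 1.295000]

After 3 iteration(s), the approximation is c_3 = 1.053750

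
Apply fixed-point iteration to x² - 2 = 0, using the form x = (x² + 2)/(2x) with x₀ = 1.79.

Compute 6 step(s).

Equation: x² - 2 = 0
Fixed-point form: x = (x² + 2)/(2x)
x₀ = 1.79

x_1 = g(1.790000) = 1.453659
x_2 = g(1.453659) = 1.414749
x_3 = g(1.414749) = 1.414214
x_4 = g(1.414214) = 1.414214
x_5 = g(1.414214) = 1.414214
x_6 = g(1.414214) = 1.414214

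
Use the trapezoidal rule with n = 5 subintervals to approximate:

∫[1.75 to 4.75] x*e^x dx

f(x) = x*e^x
a = 1.75, b = 4.75, n = 5
h = (b - a)/n = 0.600000

Trapezoidal rule: (h/2)[f(x₀) + 2f(x₁) + 2f(x₂) + ... + f(xₙ)]

x_0 = 1.7500, f(x_0) = 10.070555, coefficient = 1
x_1 = 2.3500, f(x_1) = 24.641089, coefficient = 2
x_2 = 2.9500, f(x_2) = 56.362563, coefficient = 2
x_3 = 3.5500, f(x_3) = 123.587277, coefficient = 2
x_4 = 4.1500, f(x_4) = 263.251101, coefficient = 2
x_5 = 4.7500, f(x_5) = 549.025352, coefficient = 1

I ≈ (0.600000/2) × 1494.779968 = 448.433990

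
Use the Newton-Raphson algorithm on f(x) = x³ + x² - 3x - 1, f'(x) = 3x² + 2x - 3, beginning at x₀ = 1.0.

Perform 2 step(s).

f(x) = x³ + x² - 3x - 1
f'(x) = 3x² + 2x - 3
x₀ = 1.0

Newton-Raphson formula: x_{n+1} = x_n - f(x_n)/f'(x_n)

Iteration 1:
  f(1.000000) = -2.000000
  f'(1.000000) = 2.000000
  x_1 = 1.000000 - (-2.000000)/2.000000 = 2.000000
Iteration 2:
  f(2.000000) = 5.000000
  f'(2.000000) = 13.000000
  x_2 = 2.000000 - 5.000000/13.000000 = 1.615385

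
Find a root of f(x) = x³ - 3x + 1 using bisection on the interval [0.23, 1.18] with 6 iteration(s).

f(x) = x³ - 3x + 1
Initial interval: [0.23, 1.18]

Iteration 1:
  c_1 = (0.230000 + 1.180000)/2 = 0.705000
  f(c_1) = f(0.705000) = -0.764597
  f(a) × f(c) < 0, new interval: [0.230000, 0.705000]
Iteration 2:
  c_2 = (0.230000 + 0.705000)/2 = 0.467500
  f(c_2) = f(0.467500) = -0.300325
  f(a) × f(c) < 0, new interval: [0.230000, 0.467500]
Iteration 3:
  c_3 = (0.230000 + 0.467500)/2 = 0.348750
  f(c_3) = f(0.348750) = -0.003833
  f(a) × f(c) < 0, new interval: [0.230000, 0.348750]
Iteration 4:
  c_4 = (0.230000 + 0.348750)/2 = 0.289375
  f(c_4) = f(0.289375) = 0.156107
  f(a) × f(c) ≥ 0, new interval: [0.289375, 0.348750]
Iteration 5:
  c_5 = (0.289375 + 0.348750)/2 = 0.319063
  f(c_5) = f(0.319063) = 0.075293
  f(a) × f(c) ≥ 0, new interval: [0.319063, 0.348750]
Iteration 6:
  c_6 = (0.319063 + 0.348750)/2 = 0.333906
  f(c_6) = f(0.333906) = 0.035510
  f(a) × f(c) ≥ 0, new interval: [0.333906, 0.348750]

After 6 iteration(s), the approximation is c_6 = 0.333906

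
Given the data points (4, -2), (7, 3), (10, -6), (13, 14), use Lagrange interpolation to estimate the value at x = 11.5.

Lagrange interpolation formula:
P(x) = Σ yᵢ × Lᵢ(x)
where Lᵢ(x) = Π_{j≠i} (x - xⱼ)/(xᵢ - xⱼ)

L_0(11.5) = (11.5 - 7)/(4 - 7) × (11.5 - 10)/(4 - 10) × (11.5 - 13)/(4 - 13) = 0.062500
L_1(11.5) = (11.5 - 4)/(7 - 4) × (11.5 - 10)/(7 - 10) × (11.5 - 13)/(7 - 13) = -0.312500
L_2(11.5) = (11.5 - 4)/(10 - 4) × (11.5 - 7)/(10 - 7) × (11.5 - 13)/(10 - 13) = 0.937500
L_3(11.5) = (11.5 - 4)/(13 - 4) × (11.5 - 7)/(13 - 7) × (11.5 - 10)/(13 - 10) = 0.312500

P(11.5) = (-2)×L_0(11.5) + 3×L_1(11.5) + (-6)×L_2(11.5) + 14×L_3(11.5)
P(11.5) = -2.312500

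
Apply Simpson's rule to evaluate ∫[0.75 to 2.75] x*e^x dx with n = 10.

f(x) = x*e^x
a = 0.75, b = 2.75, n = 10
h = (b - a)/n = 0.200000

Simpson's rule: (h/3)[f(x₀) + 4f(x₁) + 2f(x₂) + ... + f(xₙ)]

x_0 = 0.7500, f(x_0) = 1.587750, coefficient = 1
x_1 = 0.9500, f(x_1) = 2.456424, coefficient = 4
x_2 = 1.1500, f(x_2) = 3.631922, coefficient = 2
x_3 = 1.3500, f(x_3) = 5.207524, coefficient = 4
x_4 = 1.5500, f(x_4) = 7.302779, coefficient = 2
x_5 = 1.7500, f(x_5) = 10.070555, coefficient = 4
x_6 = 1.9500, f(x_6) = 13.705941, coefficient = 2
x_7 = 2.1500, f(x_7) = 18.457446, coefficient = 4
x_8 = 2.3500, f(x_8) = 24.641089, coefficient = 2
x_9 = 2.5500, f(x_9) = 32.658115, coefficient = 4
x_10 = 2.7500, f(x_10) = 43.017238, coefficient = 1

I ≈ (0.200000/3) × 418.568702 = 27.904580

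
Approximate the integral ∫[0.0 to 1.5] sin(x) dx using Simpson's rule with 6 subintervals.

f(x) = sin(x)
a = 0.0, b = 1.5, n = 6
h = (b - a)/n = 0.250000

Simpson's rule: (h/3)[f(x₀) + 4f(x₁) + 2f(x₂) + ... + f(xₙ)]

x_0 = 0.0000, f(x_0) = 0.000000, coefficient = 1
x_1 = 0.2500, f(x_1) = 0.247404, coefficient = 4
x_2 = 0.5000, f(x_2) = 0.479426, coefficient = 2
x_3 = 0.7500, f(x_3) = 0.681639, coefficient = 4
x_4 = 1.0000, f(x_4) = 0.841471, coefficient = 2
x_5 = 1.2500, f(x_5) = 0.948985, coefficient = 4
x_6 = 1.5000, f(x_6) = 0.997495, coefficient = 1

I ≈ (0.250000/3) × 11.151397 = 0.929283
Exact value: 0.929263
Error: 0.000020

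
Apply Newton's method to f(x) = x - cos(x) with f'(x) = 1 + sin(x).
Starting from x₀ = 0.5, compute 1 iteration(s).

f(x) = x - cos(x)
f'(x) = 1 + sin(x)
x₀ = 0.5

Newton-Raphson formula: x_{n+1} = x_n - f(x_n)/f'(x_n)

Iteration 1:
  f(0.500000) = -0.377583
  f'(0.500000) = 1.479426
  x_1 = 0.500000 - (-0.377583)/1.479426 = 0.755222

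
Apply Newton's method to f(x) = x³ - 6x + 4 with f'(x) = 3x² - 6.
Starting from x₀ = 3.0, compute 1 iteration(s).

f(x) = x³ - 6x + 4
f'(x) = 3x² - 6
x₀ = 3.0

Newton-Raphson formula: x_{n+1} = x_n - f(x_n)/f'(x_n)

Iteration 1:
  f(3.000000) = 13.000000
  f'(3.000000) = 21.000000
  x_1 = 3.000000 - 13.000000/21.000000 = 2.380952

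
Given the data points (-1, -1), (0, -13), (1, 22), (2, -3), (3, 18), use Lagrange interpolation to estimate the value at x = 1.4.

Lagrange interpolation formula:
P(x) = Σ yᵢ × Lᵢ(x)
where Lᵢ(x) = Π_{j≠i} (x - xⱼ)/(xᵢ - xⱼ)

L_0(1.4) = (1.4 - 0)/(-1 - 0) × (1.4 - 1)/(-1 - 1) × (1.4 - 2)/(-1 - 2) × (1.4 - 3)/(-1 - 3) = 0.022400
L_1(1.4) = (1.4 - (-1))/(0 - (-1)) × (1.4 - 1)/(0 - 1) × (1.4 - 2)/(0 - 2) × (1.4 - 3)/(0 - 3) = -0.153600
L_2(1.4) = (1.4 - (-1))/(1 - (-1)) × (1.4 - 0)/(1 - 0) × (1.4 - 2)/(1 - 2) × (1.4 - 3)/(1 - 3) = 0.806400
L_3(1.4) = (1.4 - (-1))/(2 - (-1)) × (1.4 - 0)/(2 - 0) × (1.4 - 1)/(2 - 1) × (1.4 - 3)/(2 - 3) = 0.358400
L_4(1.4) = (1.4 - (-1))/(3 - (-1)) × (1.4 - 0)/(3 - 0) × (1.4 - 1)/(3 - 1) × (1.4 - 2)/(3 - 2) = -0.033600

P(1.4) = (-1)×L_0(1.4) + (-13)×L_1(1.4) + 22×L_2(1.4) + (-3)×L_3(1.4) + 18×L_4(1.4)
P(1.4) = 18.035200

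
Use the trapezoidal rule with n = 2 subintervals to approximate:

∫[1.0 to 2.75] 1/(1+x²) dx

f(x) = 1/(1+x²)
a = 1.0, b = 2.75, n = 2
h = (b - a)/n = 0.875000

Trapezoidal rule: (h/2)[f(x₀) + 2f(x₁) + 2f(x₂) + ... + f(xₙ)]

x_0 = 1.0000, f(x_0) = 0.500000, coefficient = 1
x_1 = 1.8750, f(x_1) = 0.221453, coefficient = 2
x_2 = 2.7500, f(x_2) = 0.116788, coefficient = 1

I ≈ (0.875000/2) × 1.059695 = 0.463617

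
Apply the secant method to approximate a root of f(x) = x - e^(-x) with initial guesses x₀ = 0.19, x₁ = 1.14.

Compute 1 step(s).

f(x) = x - e^(-x)
x₀ = 0.19, x₁ = 1.14

Secant formula: x_{n+1} = x_n - f(x_n)(x_n - x_{n-1})/(f(x_n) - f(x_{n-1}))

Iteration 1:
  f(0.190000) = -0.636959
  f(1.140000) = 0.820181
  x_2 = 1.140000 - 0.820181×(1.140000 - 0.190000)/(0.820181 - (-0.636959))
       = 0.605273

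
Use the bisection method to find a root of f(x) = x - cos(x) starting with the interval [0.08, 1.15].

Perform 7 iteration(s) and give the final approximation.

f(x) = x - cos(x)
Initial interval: [0.08, 1.15]

Iteration 1:
  c_1 = (0.080000 + 1.150000)/2 = 0.615000
  f(c_1) = f(0.615000) = -0.201773
  f(a) × f(c) ≥ 0, new interval: [0.615000, 1.150000]
Iteration 2:
  c_2 = (0.615000 + 1.150000)/2 = 0.882500
  f(c_2) = f(0.882500) = 0.247278
  f(a) × f(c) < 0, new interval: [0.615000, 0.882500]
Iteration 3:
  c_3 = (0.615000 + 0.882500)/2 = 0.748750
  f(c_3) = f(0.748750) = 0.016210
  f(a) × f(c) < 0, new interval: [0.615000, 0.748750]
Iteration 4:
  c_4 = (0.615000 + 0.748750)/2 = 0.681875
  f(c_4) = f(0.681875) = -0.094517
  f(a) × f(c) ≥ 0, new interval: [0.681875, 0.748750]
Iteration 5:
  c_5 = (0.681875 + 0.748750)/2 = 0.715313
  f(c_5) = f(0.715313) = -0.039576
  f(a) × f(c) ≥ 0, new interval: [0.715313, 0.748750]
Iteration 6:
  c_6 = (0.715313 + 0.748750)/2 = 0.732031
  f(c_6) = f(0.732031) = -0.011787
  f(a) × f(c) ≥ 0, new interval: [0.732031, 0.748750]
Iteration 7:
  c_7 = (0.732031 + 0.748750)/2 = 0.740391
  f(c_7) = f(0.740391) = 0.002186
  f(a) × f(c) < 0, new interval: [0.732031, 0.740391]

After 7 iteration(s), the approximation is c_7 = 0.740391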